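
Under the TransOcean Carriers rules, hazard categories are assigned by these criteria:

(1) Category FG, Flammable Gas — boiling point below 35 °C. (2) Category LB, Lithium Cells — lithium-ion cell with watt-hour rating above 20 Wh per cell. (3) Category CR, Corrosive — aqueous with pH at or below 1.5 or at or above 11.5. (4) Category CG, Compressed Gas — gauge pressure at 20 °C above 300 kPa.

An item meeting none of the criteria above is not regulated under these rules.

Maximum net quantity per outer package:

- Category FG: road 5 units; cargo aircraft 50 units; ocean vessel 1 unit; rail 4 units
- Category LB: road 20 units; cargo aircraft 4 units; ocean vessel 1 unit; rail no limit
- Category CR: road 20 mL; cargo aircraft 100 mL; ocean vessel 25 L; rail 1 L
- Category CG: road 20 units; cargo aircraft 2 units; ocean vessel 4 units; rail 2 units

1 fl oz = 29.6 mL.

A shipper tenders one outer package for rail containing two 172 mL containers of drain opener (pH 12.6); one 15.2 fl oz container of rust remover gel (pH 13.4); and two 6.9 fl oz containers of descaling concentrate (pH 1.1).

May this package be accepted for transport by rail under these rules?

No

Drain opener: pH 12.6 ≥ 11.5 → Category CR (Corrosive).
pH 13.4 meets the Category CR criterion (Corrosive), so the rust remover gel is Category CR.
The descaling concentrate has pH 1.1, which is ≤ 1.5, so it is Category CR (Corrosive).
Total Category CR: (two 172 mL containers = 344 mL) + (one 15.2 fl oz container = 449.92 mL) + (two 6.9 fl oz containers = 408.48 mL) = 1202.4 mL.
That exceeds the Category CR rail limit of 1 L.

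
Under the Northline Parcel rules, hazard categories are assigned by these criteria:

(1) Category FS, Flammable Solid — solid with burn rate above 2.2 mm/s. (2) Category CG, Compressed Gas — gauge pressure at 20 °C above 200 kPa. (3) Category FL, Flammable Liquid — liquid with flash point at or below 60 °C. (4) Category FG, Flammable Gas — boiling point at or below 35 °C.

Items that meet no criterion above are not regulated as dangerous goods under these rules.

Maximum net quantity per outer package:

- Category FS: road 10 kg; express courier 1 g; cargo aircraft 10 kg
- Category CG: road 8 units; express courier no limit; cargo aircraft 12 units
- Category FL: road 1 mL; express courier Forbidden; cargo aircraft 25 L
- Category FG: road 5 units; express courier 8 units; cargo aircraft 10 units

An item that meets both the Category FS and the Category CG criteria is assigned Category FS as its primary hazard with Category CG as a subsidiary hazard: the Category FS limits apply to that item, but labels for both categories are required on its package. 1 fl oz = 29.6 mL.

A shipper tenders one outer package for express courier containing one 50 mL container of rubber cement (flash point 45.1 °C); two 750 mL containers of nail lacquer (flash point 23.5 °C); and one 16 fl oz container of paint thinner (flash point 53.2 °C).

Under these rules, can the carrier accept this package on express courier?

With flash point 45.1 °C (≤ 60 °C), the rubber cement falls in Category FL.
Nail lacquer: flash point 23.5 °C ≤ 60 °C → Category FL (Flammable Liquid).
With flash point 53.2 °C (≤ 60 °C), the paint thinner falls in Category FL.
Category FL net quantity: 50 mL + (two 750 mL containers = 1.5 L) + (one 16 fl oz container = 473.6 mL) = 2023.6 mL.
By express courier, Category FL is Forbidden regardless of quantity.

No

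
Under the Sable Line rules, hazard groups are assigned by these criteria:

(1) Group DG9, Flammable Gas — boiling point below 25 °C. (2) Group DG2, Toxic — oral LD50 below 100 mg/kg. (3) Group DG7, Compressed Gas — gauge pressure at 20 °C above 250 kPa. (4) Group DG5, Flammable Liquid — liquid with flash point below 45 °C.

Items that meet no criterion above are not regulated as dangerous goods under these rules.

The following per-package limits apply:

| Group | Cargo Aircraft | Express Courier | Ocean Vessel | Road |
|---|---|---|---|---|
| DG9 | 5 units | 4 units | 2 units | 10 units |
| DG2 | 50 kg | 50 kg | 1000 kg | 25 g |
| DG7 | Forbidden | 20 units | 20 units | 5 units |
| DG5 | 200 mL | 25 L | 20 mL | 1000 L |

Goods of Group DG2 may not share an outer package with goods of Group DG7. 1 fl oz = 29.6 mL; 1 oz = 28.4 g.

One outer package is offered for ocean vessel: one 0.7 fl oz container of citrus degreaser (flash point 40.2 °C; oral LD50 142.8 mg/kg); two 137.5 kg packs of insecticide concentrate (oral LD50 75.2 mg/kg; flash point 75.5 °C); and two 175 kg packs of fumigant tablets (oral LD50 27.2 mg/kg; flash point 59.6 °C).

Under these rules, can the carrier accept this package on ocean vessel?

No

With flash point 40.2 °C (< 45 °C), the citrus degreaser falls in Group DG5.
Oral LD50 75.2 mg/kg meets the Group DG2 criterion (Toxic), so the insecticide concentrate is Group DG2.
With oral LD50 27.2 mg/kg (< 100 mg/kg), the fumigant tablets fall in Group DG2.
Group DG5 quantity: one 0.7 fl oz container = 20.72 mL.
20.72 mL > 20 mL (ocean vessel limit, Group DG5) — over the limit.
Group DG2 net quantity: (two 137.5 kg packs = 275 kg) + (two 175 kg packs = 350 kg) = 625 kg.
That is within the Group DG2 ocean vessel limit of 1000 kg.
The segregation rule (Group DG2 with Group DG7) does not apply to Group DG5 with Group DG2.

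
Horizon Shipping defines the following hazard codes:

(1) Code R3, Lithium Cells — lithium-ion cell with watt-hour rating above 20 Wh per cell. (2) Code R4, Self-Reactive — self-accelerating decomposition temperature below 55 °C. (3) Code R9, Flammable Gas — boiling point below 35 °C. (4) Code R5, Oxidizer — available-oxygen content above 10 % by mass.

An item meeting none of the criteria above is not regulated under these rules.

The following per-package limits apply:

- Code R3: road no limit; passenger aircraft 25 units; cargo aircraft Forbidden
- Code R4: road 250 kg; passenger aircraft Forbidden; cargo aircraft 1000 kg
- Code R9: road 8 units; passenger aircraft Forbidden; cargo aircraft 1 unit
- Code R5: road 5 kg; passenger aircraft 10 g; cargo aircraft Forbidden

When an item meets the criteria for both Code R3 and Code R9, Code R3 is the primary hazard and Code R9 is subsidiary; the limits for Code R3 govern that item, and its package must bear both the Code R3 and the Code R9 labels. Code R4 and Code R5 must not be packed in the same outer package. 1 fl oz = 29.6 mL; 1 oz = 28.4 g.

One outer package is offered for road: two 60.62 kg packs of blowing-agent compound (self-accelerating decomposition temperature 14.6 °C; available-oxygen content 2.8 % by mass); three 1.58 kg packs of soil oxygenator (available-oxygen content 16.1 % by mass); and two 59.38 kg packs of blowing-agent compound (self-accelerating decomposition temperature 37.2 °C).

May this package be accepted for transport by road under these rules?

No

With self-accelerating decomposition temperature 14.6 °C (< 55 °C), the blowing-agent compound falls in Code R4.
With available-oxygen content 16.1 % by mass (> 10 % by mass), the soil oxygenator falls in Code R5.
The blowing-agent compound has self-accelerating decomposition temperature 37.2 °C, which is < 55 °C, so it is Code R4 (Self-Reactive).
Total Code R4: (two 60.62 kg packs = 121.24 kg) + (two 59.38 kg packs = 118.76 kg) = 240 kg.
That is within the Code R4 road limit of 250 kg.
Code R5 quantity: three 1.58 kg packs = 4.74 kg.
4.74 kg ≤ 5 kg (road limit, Code R5) — within limit.
Code R4 and Code R5 may not share an outer package.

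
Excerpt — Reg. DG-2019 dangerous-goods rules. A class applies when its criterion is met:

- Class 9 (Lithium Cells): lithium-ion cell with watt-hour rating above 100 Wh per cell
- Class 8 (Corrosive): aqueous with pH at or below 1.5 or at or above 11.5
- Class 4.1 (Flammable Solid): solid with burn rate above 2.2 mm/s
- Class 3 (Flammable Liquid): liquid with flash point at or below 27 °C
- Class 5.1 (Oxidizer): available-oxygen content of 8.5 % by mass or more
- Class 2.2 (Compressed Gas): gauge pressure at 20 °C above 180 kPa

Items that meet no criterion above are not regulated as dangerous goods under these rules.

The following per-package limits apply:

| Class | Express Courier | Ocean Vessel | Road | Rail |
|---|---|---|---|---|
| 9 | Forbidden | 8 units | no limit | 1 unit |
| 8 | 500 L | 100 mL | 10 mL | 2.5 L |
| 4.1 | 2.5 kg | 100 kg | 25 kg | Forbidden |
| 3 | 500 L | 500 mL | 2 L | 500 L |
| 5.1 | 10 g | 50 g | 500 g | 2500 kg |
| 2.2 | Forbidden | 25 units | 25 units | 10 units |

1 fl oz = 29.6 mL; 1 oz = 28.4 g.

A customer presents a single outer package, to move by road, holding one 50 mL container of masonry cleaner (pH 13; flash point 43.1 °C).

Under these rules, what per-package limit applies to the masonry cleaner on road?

10 mL

pH 13 meets the Class 8 criterion (Corrosive), so the masonry cleaner is Class 8.
The road limit for Class 8 is 10 mL.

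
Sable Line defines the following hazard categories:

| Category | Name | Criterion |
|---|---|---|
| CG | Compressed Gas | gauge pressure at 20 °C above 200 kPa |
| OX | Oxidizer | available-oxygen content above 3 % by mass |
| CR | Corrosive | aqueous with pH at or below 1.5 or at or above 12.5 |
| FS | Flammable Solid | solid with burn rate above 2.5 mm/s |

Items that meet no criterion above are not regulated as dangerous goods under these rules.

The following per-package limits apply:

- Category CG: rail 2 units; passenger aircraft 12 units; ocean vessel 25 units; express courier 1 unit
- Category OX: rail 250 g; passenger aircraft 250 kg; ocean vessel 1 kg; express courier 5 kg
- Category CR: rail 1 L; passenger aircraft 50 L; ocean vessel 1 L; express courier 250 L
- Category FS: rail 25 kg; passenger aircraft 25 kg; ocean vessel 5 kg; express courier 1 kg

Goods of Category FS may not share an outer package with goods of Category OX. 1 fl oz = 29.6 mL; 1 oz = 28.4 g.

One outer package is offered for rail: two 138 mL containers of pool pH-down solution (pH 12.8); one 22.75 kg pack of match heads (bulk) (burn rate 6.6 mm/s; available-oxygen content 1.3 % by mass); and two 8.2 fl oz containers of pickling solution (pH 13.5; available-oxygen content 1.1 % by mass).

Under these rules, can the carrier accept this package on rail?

Yes

With pH 12.8 (≥ 12.5), the pool pH-down solution falls in Category CR.
Burn rate 6.6 mm/s meets the Category FS criterion (Flammable Solid), so the match heads (bulk) are Category FS.
Pickling solution: pH 13.5 ≥ 12.5 → Category CR (Corrosive).
Category FS quantity: 22.75 kg.
That is within the Category FS rail limit of 25 kg.
Total Category CR: (two 138 mL containers = 276 mL) + (two 8.2 fl oz containers = 485.44 mL) = 761.44 mL.
761.44 mL is within the rail limit of 1 L for Category CR.
The segregation rule (Category FS with Category OX) does not apply to Category FS with Category CR.
Every hazard category is within its rail limit and no segregation rule is violated.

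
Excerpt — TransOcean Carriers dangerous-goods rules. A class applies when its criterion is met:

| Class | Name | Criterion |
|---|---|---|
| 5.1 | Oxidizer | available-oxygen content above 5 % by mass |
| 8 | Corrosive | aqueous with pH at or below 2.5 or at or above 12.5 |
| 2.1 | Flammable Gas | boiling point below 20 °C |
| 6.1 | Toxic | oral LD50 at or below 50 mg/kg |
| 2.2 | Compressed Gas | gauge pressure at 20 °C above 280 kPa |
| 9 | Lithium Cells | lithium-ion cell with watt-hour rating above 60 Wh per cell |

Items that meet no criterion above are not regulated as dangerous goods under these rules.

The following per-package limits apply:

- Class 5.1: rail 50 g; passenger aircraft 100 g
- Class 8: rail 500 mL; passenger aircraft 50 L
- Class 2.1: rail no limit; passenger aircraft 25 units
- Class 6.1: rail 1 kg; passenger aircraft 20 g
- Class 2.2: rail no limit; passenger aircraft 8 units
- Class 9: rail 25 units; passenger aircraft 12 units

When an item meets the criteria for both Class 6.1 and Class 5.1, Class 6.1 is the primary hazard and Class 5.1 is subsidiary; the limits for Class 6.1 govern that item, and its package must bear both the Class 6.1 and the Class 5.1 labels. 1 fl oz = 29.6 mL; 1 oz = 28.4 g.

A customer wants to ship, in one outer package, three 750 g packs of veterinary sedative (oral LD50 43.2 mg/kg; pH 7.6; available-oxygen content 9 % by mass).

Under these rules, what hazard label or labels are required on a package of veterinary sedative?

Class 5.1 and 6.1

The veterinary sedative has oral LD50 43.2 mg/kg, which is ≤ 50 mg/kg, so it is Class 6.1 (Toxic).
Veterinary sedative: available-oxygen content 9 % by mass > 5 % by mass → Class 5.1 (Oxidizer).
By the precedence rule Class 6.1 is primary and Class 5.1 is subsidiary, and that rule requires both labels on the package.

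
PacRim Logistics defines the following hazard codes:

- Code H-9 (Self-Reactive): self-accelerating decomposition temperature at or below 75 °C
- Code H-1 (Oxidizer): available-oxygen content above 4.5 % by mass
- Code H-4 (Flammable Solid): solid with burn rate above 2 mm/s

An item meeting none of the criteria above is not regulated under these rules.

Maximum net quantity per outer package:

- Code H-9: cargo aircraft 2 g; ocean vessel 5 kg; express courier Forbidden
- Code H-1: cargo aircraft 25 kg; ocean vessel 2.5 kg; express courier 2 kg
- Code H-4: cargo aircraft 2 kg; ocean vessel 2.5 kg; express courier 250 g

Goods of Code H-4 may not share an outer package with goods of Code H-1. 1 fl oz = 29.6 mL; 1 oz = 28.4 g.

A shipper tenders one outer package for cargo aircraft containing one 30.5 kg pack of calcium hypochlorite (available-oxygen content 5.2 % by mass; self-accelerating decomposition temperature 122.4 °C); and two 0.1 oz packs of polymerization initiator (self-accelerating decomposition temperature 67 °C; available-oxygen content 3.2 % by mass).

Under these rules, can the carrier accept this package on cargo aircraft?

No

Calcium hypochlorite: available-oxygen content 5.2 % by mass > 4.5 % by mass → Code H-1 (Oxidizer).
With self-accelerating decomposition temperature 67 °C (≤ 75 °C), the polymerization initiator falls in Code H-9.
Code H-1 quantity: 30.5 kg.
That exceeds the Code H-1 cargo aircraft limit of 25 kg.
Code H-9 quantity: two 0.1 oz packs = 5.68 g.
5.68 g exceeds the cargo aircraft limit of 2 g for Code H-9.
The segregation rule (Code H-4 with Code H-1) does not apply to Code H-1 with Code H-9.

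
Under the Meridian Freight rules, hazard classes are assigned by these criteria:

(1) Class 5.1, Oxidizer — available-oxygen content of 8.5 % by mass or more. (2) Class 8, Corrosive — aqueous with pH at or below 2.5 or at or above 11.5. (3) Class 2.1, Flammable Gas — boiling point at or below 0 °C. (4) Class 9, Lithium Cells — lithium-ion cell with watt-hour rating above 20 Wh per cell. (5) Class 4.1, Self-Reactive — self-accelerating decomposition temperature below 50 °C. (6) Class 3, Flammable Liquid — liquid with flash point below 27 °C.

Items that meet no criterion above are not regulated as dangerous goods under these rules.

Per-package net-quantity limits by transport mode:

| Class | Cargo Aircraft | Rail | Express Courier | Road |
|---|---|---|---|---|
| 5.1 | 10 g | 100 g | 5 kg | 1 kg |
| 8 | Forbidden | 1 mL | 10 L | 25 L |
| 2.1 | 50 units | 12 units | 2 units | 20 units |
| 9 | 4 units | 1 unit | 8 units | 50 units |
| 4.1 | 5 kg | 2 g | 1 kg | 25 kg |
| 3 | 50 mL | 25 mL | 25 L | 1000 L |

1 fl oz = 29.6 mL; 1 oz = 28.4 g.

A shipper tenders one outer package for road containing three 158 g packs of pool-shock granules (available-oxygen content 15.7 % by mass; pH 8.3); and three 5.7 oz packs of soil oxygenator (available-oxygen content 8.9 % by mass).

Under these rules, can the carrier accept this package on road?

Pool-shock granules: available-oxygen content 15.7 % by mass ≥ 8.5 % by mass → Class 5.1 (Oxidizer).
Soil oxygenator: available-oxygen content 8.9 % by mass ≥ 8.5 % by mass → Class 5.1 (Oxidizer).
Total Class 5.1: (three 158 g packs = 474 g) + (three 5.7 oz packs = 485.64 g) = 959.64 g.
959.64 g is within the road limit of 1 kg for Class 5.1.

Yes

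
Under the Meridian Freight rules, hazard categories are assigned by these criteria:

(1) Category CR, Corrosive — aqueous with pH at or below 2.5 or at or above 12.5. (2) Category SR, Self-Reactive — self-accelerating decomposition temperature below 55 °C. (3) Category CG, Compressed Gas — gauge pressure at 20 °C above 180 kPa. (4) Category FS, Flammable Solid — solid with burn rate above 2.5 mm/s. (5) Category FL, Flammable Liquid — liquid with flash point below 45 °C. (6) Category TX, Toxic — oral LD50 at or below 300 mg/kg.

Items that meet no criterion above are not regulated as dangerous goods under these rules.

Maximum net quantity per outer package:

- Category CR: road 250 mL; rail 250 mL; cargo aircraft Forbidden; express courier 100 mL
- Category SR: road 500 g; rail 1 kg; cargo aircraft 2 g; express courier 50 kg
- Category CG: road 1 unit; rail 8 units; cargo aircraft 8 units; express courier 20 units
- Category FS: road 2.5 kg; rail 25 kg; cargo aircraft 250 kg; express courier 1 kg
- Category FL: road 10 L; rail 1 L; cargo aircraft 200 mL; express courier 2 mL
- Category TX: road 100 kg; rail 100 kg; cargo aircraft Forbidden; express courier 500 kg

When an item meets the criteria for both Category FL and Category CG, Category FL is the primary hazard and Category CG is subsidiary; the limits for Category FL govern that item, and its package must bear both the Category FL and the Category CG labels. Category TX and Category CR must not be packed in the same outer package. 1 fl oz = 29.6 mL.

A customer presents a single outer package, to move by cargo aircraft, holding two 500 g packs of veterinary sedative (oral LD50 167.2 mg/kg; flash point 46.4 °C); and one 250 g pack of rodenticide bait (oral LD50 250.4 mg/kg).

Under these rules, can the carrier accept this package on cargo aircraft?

No

With oral LD50 167.2 mg/kg (≤ 300 mg/kg), the veterinary sedative falls in Category TX.
With oral LD50 250.4 mg/kg (≤ 300 mg/kg), the rodenticide bait falls in Category TX.
Total Category TX: (two 500 g packs = 1 kg) + 250 g = 1.25 kg.
By cargo aircraft, Category TX is Forbidden regardless of quantity.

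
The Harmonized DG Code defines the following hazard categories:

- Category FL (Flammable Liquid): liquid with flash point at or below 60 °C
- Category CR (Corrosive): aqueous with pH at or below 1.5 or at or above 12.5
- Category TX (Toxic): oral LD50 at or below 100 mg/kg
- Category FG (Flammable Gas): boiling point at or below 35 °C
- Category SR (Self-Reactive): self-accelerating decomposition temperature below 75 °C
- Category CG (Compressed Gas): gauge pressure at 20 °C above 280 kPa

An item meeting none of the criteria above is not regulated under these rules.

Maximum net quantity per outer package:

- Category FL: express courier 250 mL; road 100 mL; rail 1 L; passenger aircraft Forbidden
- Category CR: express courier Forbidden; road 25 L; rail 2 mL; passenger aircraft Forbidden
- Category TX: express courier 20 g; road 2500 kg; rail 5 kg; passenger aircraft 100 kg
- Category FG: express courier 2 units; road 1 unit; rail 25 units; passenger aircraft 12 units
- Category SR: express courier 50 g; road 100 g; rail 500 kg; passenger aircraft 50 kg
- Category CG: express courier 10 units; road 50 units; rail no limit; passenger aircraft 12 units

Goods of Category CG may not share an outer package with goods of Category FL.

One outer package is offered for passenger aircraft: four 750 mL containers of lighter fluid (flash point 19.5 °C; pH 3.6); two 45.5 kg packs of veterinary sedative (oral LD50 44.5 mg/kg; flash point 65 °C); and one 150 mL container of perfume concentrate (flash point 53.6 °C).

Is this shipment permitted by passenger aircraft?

No

The lighter fluid has flash point 19.5 °C, which is ≤ 60 °C, so it is Category FL (Flammable Liquid).
Veterinary sedative: oral LD50 44.5 mg/kg ≤ 100 mg/kg → Category TX (Toxic).
The perfume concentrate has flash point 53.6 °C, which is ≤ 60 °C, so it is Category FL (Flammable Liquid).
Category FL net quantity: (four 750 mL containers = 3 L) + 150 mL = 3.15 L.
By passenger aircraft, Category FL is Forbidden regardless of quantity.
Category TX quantity: two 45.5 kg packs = 91 kg.
91 kg ≤ 100 kg (passenger aircraft limit, Category TX) — within limit.
The segregation rule (Category CG with Category FL) does not apply to Category FL with Category TX.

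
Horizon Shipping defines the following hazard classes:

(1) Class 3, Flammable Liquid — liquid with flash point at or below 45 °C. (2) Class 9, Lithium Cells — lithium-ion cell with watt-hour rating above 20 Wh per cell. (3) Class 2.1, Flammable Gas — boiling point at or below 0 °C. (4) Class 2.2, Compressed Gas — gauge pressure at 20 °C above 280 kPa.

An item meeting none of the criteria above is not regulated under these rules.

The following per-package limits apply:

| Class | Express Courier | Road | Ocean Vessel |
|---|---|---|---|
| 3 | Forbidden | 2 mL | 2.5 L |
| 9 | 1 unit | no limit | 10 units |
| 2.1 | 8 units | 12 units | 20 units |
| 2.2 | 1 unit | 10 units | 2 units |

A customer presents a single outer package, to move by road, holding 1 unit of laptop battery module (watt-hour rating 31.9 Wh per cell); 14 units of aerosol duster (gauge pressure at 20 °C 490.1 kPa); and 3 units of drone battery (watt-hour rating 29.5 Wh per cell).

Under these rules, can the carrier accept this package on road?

No

With watt-hour rating 31.9 Wh per cell (> 20 Wh per cell), the laptop battery module falls in Class 9.
Gauge pressure at 20 °C 490.1 kPa meets the Class 2.2 criterion (Compressed Gas), so the aerosol duster is Class 2.2.
With watt-hour rating 29.5 Wh per cell (> 20 Wh per cell), the drone battery falls in Class 9.
Total Class 9: 1 unit + 3 units = 4 units.
Class 9 has no per-package limit by road.
Class 2.2 quantity: 14 units.
That exceeds the Class 2.2 road limit of 10 units.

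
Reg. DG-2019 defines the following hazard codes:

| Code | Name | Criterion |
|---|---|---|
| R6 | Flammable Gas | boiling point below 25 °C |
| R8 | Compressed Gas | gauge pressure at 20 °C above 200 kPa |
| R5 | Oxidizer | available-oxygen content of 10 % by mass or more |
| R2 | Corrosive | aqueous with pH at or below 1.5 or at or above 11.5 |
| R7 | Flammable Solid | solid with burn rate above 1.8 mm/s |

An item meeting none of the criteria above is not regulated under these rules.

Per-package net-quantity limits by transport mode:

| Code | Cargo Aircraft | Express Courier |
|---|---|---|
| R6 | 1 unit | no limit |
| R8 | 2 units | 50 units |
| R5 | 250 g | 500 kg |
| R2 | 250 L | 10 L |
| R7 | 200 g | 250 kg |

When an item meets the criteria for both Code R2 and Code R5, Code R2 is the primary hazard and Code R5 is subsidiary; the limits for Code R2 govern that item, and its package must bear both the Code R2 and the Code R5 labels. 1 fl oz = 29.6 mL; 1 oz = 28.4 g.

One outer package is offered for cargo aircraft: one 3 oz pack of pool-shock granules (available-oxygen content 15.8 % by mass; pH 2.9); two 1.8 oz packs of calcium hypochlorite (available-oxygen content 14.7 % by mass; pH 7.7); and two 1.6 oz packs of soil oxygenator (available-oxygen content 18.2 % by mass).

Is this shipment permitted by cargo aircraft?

Pool-shock granules: available-oxygen content 15.8 % by mass ≥ 10 % by mass → Code R5 (Oxidizer).
Calcium hypochlorite: available-oxygen content 14.7 % by mass ≥ 10 % by mass → Code R5 (Oxidizer).
Available-oxygen content 18.2 % by mass meets the Code R5 criterion (Oxidizer), so the soil oxygenator is Code R5.
Total Code R5: (one 3 oz pack = 85.2 g) + (two 1.8 oz packs = 102.24 g) + (two 1.6 oz packs = 90.88 g) = 278.32 g.
That exceeds the Code R5 cargo aircraft limit of 250 g.

No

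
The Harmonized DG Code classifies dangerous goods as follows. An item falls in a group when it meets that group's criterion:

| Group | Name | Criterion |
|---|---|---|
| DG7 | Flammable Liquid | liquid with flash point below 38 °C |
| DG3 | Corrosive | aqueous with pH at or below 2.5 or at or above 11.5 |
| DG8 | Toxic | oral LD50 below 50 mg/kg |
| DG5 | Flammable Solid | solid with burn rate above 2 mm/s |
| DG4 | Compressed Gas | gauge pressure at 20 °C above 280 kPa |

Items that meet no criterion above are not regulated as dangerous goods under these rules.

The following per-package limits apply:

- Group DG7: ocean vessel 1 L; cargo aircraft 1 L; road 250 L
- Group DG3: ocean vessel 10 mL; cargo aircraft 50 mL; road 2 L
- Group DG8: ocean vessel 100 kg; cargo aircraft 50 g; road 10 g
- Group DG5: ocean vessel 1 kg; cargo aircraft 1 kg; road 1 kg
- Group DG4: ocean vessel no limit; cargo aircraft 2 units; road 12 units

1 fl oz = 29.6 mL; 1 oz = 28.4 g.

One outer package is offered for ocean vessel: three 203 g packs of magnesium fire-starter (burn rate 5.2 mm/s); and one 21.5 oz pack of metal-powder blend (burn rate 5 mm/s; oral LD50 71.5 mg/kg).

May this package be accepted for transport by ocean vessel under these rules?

No

The magnesium fire-starter has burn rate 5.2 mm/s, which is > 2 mm/s, so it is Group DG5 (Flammable Solid).
The metal-powder blend has burn rate 5 mm/s, which is > 2 mm/s, so it is Group DG5 (Flammable Solid).
Group DG5 net quantity: (three 203 g packs = 609 g) + (one 21.5 oz pack = 610.6 g) = 1219.6 g.
1219.6 g exceeds the ocean vessel limit of 1 kg for Group DG5.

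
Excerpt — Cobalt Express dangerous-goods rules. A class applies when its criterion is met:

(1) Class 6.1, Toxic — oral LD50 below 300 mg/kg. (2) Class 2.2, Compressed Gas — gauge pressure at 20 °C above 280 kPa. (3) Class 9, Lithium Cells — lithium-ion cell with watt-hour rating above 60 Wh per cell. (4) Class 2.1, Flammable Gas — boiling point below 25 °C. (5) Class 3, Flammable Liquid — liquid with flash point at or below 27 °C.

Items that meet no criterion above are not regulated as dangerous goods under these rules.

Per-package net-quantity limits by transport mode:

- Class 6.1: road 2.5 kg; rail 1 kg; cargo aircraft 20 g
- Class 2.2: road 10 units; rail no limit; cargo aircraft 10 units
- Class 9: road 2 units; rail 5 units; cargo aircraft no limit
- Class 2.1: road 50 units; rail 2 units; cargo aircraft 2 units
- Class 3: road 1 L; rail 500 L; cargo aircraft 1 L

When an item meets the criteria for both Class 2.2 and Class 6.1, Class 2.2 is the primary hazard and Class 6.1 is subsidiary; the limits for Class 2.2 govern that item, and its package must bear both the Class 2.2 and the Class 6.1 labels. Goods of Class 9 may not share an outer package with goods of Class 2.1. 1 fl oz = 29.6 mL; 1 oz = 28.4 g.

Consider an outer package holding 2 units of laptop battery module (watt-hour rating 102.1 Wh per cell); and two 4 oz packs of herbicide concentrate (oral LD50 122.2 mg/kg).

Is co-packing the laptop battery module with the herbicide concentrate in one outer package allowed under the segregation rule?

Yes

Watt-hour rating 102.1 Wh per cell meets the Class 9 criterion (Lithium Cells), so the laptop battery module is Class 9.
Oral LD50 122.2 mg/kg meets the Class 6.1 criterion (Toxic), so the herbicide concentrate is Class 6.1.
No segregation rule bars Class 9 with Class 6.1.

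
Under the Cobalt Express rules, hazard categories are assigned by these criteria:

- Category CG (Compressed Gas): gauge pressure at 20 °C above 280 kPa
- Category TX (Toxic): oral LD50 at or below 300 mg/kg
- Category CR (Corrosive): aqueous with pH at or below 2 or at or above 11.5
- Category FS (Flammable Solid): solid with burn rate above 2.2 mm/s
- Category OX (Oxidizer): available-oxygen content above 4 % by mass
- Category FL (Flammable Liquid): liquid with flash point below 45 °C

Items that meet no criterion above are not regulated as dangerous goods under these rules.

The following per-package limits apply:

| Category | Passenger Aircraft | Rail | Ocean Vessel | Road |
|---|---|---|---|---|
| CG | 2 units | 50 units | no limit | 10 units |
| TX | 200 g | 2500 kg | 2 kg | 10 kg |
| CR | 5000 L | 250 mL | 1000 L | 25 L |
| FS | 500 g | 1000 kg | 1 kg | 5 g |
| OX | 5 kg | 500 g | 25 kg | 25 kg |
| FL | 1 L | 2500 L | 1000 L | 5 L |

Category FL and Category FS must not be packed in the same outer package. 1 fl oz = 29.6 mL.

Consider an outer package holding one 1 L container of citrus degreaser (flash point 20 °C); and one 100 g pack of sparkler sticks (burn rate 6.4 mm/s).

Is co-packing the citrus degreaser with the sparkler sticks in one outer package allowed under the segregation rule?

With flash point 20 °C (< 45 °C), the citrus degreaser falls in Category FL.
Burn rate 6.4 mm/s meets the Category FS criterion (Flammable Solid), so the sparkler sticks are Category FS.
Category FL and Category FS may not share an outer package.

No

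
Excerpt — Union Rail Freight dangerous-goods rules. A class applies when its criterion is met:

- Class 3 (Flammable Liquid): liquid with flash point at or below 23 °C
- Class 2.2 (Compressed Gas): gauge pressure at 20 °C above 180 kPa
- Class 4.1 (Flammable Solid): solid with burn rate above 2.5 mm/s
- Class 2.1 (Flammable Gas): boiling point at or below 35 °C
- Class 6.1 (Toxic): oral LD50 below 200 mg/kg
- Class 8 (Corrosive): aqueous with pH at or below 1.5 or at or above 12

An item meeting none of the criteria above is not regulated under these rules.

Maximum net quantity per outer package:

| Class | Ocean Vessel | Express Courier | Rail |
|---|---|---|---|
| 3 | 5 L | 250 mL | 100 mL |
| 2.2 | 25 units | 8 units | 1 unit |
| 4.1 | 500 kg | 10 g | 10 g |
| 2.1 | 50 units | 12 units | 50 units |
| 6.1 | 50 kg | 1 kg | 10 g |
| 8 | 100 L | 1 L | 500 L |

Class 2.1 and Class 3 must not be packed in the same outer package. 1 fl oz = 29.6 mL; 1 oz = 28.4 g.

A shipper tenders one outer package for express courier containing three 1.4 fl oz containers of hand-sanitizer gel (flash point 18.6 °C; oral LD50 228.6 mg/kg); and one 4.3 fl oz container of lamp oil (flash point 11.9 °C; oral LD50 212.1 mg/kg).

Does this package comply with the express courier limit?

No

The hand-sanitizer gel has flash point 18.6 °C, which is ≤ 23 °C, so it is Class 3 (Flammable Liquid).
With flash point 11.9 °C (≤ 23 °C), the lamp oil falls in Class 3.
Total Class 3: (three 1.4 fl oz containers = 124.32 mL) + (one 4.3 fl oz container = 127.28 mL) = 251.6 mL.
That exceeds the Class 3 express courier limit of 250 mL.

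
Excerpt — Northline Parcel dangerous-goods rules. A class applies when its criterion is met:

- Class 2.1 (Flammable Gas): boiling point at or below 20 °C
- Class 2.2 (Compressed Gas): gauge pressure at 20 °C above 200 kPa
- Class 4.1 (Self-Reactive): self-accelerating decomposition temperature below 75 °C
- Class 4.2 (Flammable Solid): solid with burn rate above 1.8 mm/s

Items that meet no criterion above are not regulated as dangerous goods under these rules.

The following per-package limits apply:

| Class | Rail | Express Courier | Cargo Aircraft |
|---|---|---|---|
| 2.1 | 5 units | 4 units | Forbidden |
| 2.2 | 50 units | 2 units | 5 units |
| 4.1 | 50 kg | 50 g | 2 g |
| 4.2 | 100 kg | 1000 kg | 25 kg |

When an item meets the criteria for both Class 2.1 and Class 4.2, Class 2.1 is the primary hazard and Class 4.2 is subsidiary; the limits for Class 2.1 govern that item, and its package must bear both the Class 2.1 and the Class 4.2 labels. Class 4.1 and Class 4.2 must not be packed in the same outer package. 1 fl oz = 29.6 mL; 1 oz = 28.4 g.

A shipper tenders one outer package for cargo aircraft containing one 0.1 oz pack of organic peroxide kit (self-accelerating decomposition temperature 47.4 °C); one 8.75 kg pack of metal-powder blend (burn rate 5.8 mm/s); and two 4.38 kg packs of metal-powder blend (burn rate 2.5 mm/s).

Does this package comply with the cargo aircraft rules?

Organic peroxide kit: self-accelerating decomposition temperature 47.4 °C < 75 °C → Class 4.1 (Self-Reactive).
With burn rate 5.8 mm/s (> 1.8 mm/s), the metal-powder blend falls in Class 4.2.
With burn rate 2.5 mm/s (> 1.8 mm/s), the metal-powder blend falls in Class 4.2.
Class 4.1 quantity: one 0.1 oz pack = 2.84 g.
2.84 g > 2 g (cargo aircraft limit, Class 4.1) — over the limit.
Class 4.2 net quantity: 8.75 kg + (two 4.38 kg packs = 8.76 kg) = 17.51 kg.
That is within the Class 4.2 cargo aircraft limit of 25 kg.
Class 4.1 and Class 4.2 may not share an outer package.

No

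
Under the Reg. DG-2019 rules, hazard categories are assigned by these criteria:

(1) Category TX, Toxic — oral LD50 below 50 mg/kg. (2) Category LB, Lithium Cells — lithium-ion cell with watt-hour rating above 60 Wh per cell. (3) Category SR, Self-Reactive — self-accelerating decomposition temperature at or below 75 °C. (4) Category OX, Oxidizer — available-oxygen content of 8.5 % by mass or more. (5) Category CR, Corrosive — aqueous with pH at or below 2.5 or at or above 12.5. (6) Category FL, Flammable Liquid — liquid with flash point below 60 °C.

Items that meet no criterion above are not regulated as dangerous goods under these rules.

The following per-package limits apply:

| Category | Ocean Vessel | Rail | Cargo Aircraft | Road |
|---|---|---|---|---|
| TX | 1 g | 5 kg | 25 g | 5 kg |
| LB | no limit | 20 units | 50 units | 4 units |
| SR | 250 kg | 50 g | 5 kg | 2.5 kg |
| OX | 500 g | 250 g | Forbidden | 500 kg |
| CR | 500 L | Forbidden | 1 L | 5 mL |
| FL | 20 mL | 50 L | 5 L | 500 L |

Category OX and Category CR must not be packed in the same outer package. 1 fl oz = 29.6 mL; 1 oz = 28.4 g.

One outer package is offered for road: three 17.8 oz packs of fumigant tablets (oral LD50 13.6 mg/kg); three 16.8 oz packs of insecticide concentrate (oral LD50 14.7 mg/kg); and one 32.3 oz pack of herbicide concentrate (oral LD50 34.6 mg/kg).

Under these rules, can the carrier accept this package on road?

With oral LD50 13.6 mg/kg (< 50 mg/kg), the fumigant tablets fall in Category TX.
The insecticide concentrate has oral LD50 14.7 mg/kg, which is < 50 mg/kg, so it is Category TX (Toxic).
With oral LD50 34.6 mg/kg (< 50 mg/kg), the herbicide concentrate falls in Category TX.
Category TX net quantity: (three 17.8 oz packs = 1516.56 g) + (three 16.8 oz packs = 1431.36 g) + (one 32.3 oz pack = 917.32 g) = 3865.24 g.
3865.24 g is within the road limit of 5 kg for Category TX.

Yes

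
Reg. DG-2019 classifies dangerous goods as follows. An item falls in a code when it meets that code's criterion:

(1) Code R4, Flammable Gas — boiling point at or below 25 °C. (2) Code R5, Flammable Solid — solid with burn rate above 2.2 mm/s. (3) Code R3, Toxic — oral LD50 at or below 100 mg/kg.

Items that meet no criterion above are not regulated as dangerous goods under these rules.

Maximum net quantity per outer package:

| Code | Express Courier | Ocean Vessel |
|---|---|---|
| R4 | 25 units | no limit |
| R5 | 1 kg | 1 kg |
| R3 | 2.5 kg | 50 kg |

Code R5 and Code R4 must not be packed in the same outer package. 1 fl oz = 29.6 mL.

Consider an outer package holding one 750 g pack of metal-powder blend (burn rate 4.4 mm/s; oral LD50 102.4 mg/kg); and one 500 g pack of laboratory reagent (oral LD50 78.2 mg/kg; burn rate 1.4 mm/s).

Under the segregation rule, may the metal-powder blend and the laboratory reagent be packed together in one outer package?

Yes

Metal-powder blend: burn rate 4.4 mm/s > 2.2 mm/s → Code R5 (Flammable Solid).
The laboratory reagent has oral LD50 78.2 mg/kg, which is ≤ 100 mg/kg, so it is Code R3 (Toxic).
No segregation rule bars Code R5 with Code R3.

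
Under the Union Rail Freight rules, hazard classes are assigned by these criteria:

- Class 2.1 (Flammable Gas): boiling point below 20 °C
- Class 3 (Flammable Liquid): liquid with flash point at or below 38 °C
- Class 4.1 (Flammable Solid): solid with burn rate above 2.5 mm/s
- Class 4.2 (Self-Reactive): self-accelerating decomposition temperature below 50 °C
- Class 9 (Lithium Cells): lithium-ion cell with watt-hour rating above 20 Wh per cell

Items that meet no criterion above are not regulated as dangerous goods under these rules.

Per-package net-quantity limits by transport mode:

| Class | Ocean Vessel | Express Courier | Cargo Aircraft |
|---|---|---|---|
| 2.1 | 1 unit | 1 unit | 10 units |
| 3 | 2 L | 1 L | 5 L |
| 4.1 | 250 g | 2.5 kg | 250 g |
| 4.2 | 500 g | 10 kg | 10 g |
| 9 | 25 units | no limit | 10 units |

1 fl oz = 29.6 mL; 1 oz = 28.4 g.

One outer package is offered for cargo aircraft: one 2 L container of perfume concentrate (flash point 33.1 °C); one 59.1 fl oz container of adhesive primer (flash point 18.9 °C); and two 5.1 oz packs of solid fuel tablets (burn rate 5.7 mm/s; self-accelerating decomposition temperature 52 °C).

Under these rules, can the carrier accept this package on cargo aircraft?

The perfume concentrate has flash point 33.1 °C, which is ≤ 38 °C, so it is Class 3 (Flammable Liquid).
Flash point 18.9 °C meets the Class 3 criterion (Flammable Liquid), so the adhesive primer is Class 3.
The solid fuel tablets have burn rate 5.7 mm/s, which is > 2.5 mm/s, so they are Class 4.1 (Flammable Solid).
Class 3 net quantity: 2 L + (one 59.1 fl oz container = 1749.36 mL) = 3749.36 mL.
3749.36 mL is within the cargo aircraft limit of 5 L for Class 3.
Class 4.1 quantity: two 5.1 oz packs = 289.68 g.
289.68 g > 250 g (cargo aircraft limit, Class 4.1) — over the limit.

No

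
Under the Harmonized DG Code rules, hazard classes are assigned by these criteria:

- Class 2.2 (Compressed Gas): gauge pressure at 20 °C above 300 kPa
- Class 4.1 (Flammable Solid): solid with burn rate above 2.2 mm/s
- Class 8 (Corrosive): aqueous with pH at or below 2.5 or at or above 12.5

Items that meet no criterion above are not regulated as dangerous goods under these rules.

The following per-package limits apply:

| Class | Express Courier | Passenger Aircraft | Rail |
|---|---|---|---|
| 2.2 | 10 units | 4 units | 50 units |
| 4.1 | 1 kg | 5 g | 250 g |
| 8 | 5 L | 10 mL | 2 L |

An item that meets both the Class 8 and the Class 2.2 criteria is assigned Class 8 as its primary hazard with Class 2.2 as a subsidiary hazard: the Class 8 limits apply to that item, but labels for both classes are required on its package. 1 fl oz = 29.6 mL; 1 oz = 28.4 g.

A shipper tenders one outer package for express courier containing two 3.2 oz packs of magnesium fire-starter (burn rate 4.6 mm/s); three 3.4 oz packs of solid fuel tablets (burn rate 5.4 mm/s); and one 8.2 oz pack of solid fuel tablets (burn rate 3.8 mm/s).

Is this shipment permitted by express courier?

Yes

The magnesium fire-starter has burn rate 4.6 mm/s, which is > 2.2 mm/s, so it is Class 4.1 (Flammable Solid).
Solid fuel tablets: burn rate 5.4 mm/s > 2.2 mm/s → Class 4.1 (Flammable Solid).
Burn rate 3.8 mm/s meets the Class 4.1 criterion (Flammable Solid), so the solid fuel tablets are Class 4.1.
Class 4.1 net quantity: (two 3.2 oz packs = 181.76 g) + (three 3.4 oz packs = 289.68 g) + (one 8.2 oz pack = 232.88 g) = 704.32 g.
704.32 g ≤ 1 kg (express courier limit, Class 4.1) — within limit.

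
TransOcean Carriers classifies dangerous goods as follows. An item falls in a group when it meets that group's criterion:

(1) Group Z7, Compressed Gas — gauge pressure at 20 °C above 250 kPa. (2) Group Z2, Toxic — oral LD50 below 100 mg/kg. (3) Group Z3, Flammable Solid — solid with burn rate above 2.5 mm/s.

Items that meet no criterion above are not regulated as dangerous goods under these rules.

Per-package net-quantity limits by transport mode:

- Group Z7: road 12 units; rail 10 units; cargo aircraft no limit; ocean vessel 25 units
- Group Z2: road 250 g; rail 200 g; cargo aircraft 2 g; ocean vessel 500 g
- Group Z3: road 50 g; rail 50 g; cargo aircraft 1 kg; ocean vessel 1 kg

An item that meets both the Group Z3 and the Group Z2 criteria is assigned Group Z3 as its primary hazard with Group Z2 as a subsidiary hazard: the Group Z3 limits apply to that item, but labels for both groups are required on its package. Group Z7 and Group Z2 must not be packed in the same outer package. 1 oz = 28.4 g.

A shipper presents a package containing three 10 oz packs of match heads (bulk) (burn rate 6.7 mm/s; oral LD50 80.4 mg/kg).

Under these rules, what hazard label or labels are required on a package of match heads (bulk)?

With burn rate 6.7 mm/s (> 2.5 mm/s), the match heads (bulk) fall in Group Z3.
Match heads (bulk): oral LD50 80.4 mg/kg < 100 mg/kg → Group Z2 (Toxic).
By the precedence rule Group Z3 is primary and Group Z2 is subsidiary, and that rule requires both labels on the package.

Group Z2 and Z3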